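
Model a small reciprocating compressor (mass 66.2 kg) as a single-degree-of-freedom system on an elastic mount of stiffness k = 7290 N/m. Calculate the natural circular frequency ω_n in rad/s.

10.5 rad/s

ω_n = √(k/m) = √(7290/66.2) = √110.1 = 10.49 rad/s.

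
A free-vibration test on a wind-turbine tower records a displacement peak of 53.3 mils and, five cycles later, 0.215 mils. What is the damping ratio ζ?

0.173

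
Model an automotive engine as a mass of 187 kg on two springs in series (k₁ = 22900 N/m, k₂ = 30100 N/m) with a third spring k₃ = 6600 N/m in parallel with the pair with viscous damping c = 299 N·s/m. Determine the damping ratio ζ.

0.0781

Series pair: k_s = k₁k₂/(k₁+k₂) = (22900)(30100)/(22900 + 30100) = 13010 N/m. In parallel with k₃: k_eq = 13010 + 6600 = 19610 N/m.
ω_n = √(k_eq/m) = √(19610/187) = 10.24 rad/s.
Critical damping c_c = 2√(k_eq·m) = 2√(19610 × 187) = 3829 N·s/m, so ζ = c/c_c = 299/3829 = 0.07808.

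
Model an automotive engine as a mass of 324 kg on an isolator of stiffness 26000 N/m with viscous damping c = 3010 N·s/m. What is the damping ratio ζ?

ω_n = √(k/m) = √(26000/324) = 8.958 rad/s.
Critical damping c_c = 2√(k·m) = 2√(26000 × 324) = 5805 N·s/m, so ζ = c/c_c = 3010/5805 = 0.5185.

0.519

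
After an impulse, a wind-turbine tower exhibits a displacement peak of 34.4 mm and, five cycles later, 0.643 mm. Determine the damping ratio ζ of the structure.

Logarithmic decrement δ = (1/n)·ln(x₀/x_n) = (1/5)·ln(34.4/0.643) = (1/5)·ln(53.50) = 0.7959.
ζ = δ/√(4π² + δ²) = 0.7959/√(39.48 + 0.634) = 0.7959/6.333 = 0.1257.

0.126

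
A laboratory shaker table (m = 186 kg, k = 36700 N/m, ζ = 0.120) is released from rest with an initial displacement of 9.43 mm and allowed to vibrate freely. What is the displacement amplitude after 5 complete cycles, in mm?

0.212 mm

Logarithmic decrement δ = 2πζ/√(1 − ζ²) = 2π × 0.1200/√(1 − 0.0144) = 0.7595.
After n cycles, x_n/x₀ = e^(−nδ), so x_5 = 9.43 × e^(−5 × 0.7595) = 9.43 × 0.02243 = 0.2115 mm.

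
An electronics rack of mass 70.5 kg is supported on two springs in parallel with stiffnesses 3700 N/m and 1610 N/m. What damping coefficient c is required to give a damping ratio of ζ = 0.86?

1050 N·s/m

Parallel springs add: k_eq = 3700 + 1610 = 5310 N/m.
c_c = 2√(k_eq·m) = 2√(5310 × 70.5) = 1224 N·s/m.
c = ζ·c_c = 0.86 × 1224 = 1052 N·s/m.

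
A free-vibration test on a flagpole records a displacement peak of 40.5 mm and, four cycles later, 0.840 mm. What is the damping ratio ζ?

0.152

Logarithmic decrement δ = (1/n)·ln(x₀/x_n) = (1/4)·ln(40.5/0.840) = (1/4)·ln(48.21) = 0.9689.
ζ = δ/√(4π² + δ²) = 0.9689/√(39.48 + 0.939) = 0.9689/6.357 = 0.1524.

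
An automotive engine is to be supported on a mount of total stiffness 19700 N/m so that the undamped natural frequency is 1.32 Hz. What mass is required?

286 kg

ω_n = 2πf_n = 2π × 1.32 = 8.294 rad/s.
m = k/ω_n² = 19700/8.294² = 19700/68.79 = 286.4 kg.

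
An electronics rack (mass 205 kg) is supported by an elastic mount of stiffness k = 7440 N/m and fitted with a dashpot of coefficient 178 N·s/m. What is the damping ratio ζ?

ω_n = √(k/m) = √(7440/205) = 6.024 rad/s.
Critical damping c_c = 2√(k·m) = 2√(7440 × 205) = 2470 N·s/m, so ζ = c/c_c = 178/2470 = 0.07207.

0.0721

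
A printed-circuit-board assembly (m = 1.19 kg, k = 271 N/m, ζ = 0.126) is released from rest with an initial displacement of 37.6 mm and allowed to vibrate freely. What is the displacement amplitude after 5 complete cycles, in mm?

0.695 mm

Logarithmic decrement δ = 2πζ/√(1 − ζ²) = 2π × 0.1260/√(1 − 0.0159) = 0.7980.
After n cycles, x_n/x₀ = e^(−nδ), so x_5 = 37.6 × e^(−5 × 0.7980) = 37.6 × 0.01850 = 0.6954 mm.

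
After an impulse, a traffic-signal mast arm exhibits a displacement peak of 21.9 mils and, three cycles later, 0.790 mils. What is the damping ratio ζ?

0.174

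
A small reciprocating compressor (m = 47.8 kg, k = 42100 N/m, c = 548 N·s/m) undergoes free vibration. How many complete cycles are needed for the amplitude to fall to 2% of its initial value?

ζ = c/(2√(km)) = 548/(2√(42100 × 47.8)) = 548/2837 = 0.1932.
Logarithmic decrement δ = 2πζ/√(1 − ζ²) = 2π × 0.1932/√(1 − 0.0373) = 1.237.
x_n/x₀ = e^(−nδ) ≤ 0.02; take ln: n ≥ ln(1/0.02)/δ = 3.912/1.237 = 3.163.
So 4 complete cycles are required.

4 cycles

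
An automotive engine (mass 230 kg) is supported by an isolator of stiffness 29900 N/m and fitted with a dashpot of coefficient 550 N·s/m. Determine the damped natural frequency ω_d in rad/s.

11.3 rad/s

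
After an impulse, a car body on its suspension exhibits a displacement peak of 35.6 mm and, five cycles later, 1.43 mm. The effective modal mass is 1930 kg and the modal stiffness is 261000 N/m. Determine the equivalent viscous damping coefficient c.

4570 N·s/m

Logarithmic decrement δ = (1/n)·ln(x₀/x_n) = (1/5)·ln(35.6/1.43) = (1/5)·ln(24.90) = 0.6429.
ζ = δ/√(4π² + δ²) = 0.6429/√(39.48 + 0.413) = 0.6429/6.316 = 0.1018.
c = ζ · 2√(km) = 0.1018 × 2√(261000 × 1930) = 0.1018 × 44890 = 4569 N·s/m.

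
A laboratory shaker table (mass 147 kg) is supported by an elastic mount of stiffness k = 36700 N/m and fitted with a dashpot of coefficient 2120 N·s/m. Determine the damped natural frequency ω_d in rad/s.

14.1 rad/s

ω_n = √(k/m) = √(36700/147) = 15.80 rad/s.
Critical damping c_c = 2√(k·m) = 2√(36700 × 147) = 4645 N·s/m, so ζ = c/c_c = 2120/4645 = 0.4564.
ω_d = ω_n√(1 − ζ²) = 15.80 × √(1 − 0.208) = 14.06 rad/s.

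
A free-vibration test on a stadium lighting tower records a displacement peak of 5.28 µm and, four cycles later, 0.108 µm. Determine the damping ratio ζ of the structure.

0.153

Logarithmic decrement δ = (1/n)·ln(x₀/x_n) = (1/4)·ln(5.28/0.108) = (1/4)·ln(48.89) = 0.9724.
ζ = δ/√(4π² + δ²) = 0.9724/√(39.48 + 0.946) = 0.9724/6.358 = 0.1529.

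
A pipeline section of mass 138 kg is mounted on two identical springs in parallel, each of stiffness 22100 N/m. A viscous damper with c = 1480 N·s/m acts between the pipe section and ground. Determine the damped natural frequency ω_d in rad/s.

Parallel springs add: k_eq = 2 × 22100 = 44200 N/m.
ω_n = √(k_eq/m) = √(44200/138) = 17.90 rad/s.
Critical damping c_c = 2√(k_eq·m) = 2√(44200 × 138) = 4939 N·s/m, so ζ = c/c_c = 1480/4939 = 0.2996.
ω_d = ω_n√(1 − ζ²) = 17.90 × √(1 − 0.0898) = 17.07 rad/s.

17.1 rad/s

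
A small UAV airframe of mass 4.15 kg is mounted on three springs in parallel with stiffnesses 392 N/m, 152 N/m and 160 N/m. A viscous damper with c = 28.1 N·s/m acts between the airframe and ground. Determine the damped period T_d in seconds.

0.500 s

Parallel springs add: k_eq = 392 + 152 + 160 = 704.0 N/m.
ω_n = √(k_eq/m) = √(704.0/4.15) = 13.02 rad/s.
Critical damping c_c = 2√(k_eq·m) = 2√(704.0 × 4.15) = 108.1 N·s/m, so ζ = c/c_c = 28.1/108.1 = 0.2599.
ω_d = ω_n√(1 − ζ²) = 13.02 × √(1 − 0.0676) = 12.58 rad/s.
T_d = 2π/ω_d = 0.4996 s.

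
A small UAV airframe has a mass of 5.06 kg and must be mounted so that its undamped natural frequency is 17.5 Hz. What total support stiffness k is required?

ω_n = 2πf_n = 2π × 17.5 = 110.0 rad/s.
k = m·ω_n² = 5.06 × 110.0² = 5.06 × 12090 = 61180 N/m.

61200 N/m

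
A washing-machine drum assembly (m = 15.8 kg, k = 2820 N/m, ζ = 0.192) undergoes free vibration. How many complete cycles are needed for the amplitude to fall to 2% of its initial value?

4 cycles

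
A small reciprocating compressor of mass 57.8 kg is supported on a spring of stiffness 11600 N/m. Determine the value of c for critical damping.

1640 N·s/m

c_c = 2√(k·m) = 2√(11600 × 57.8) = 2 × 818.8 = 1638 N·s/m.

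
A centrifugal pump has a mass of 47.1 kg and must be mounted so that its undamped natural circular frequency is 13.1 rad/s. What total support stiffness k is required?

8080 N/m

k = m·ω_n² = 47.1 × 13.10² = 47.1 × 171.6 = 8083 N/m.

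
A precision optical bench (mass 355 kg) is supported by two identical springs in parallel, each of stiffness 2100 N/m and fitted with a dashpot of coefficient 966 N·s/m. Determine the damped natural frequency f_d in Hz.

Parallel springs add: k_eq = 2 × 2100 = 4200 N/m.
ω_n = √(k_eq/m) = √(4200/355) = 3.440 rad/s.
Critical damping c_c = 2√(k_eq·m) = 2√(4200 × 355) = 2442 N·s/m, so ζ = c/c_c = 966/2442 = 0.3956.
ω_d = ω_n√(1 − ζ²) = 3.440 × √(1 − 0.156) = 3.159 rad/s.
f_d = ω_d/(2π) = 0.5028 Hz.

0.503 Hz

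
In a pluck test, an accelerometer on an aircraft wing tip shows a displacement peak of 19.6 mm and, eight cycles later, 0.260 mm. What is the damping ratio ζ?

Logarithmic decrement δ = (1/n)·ln(x₀/x_n) = (1/8)·ln(19.6/0.260) = (1/8)·ln(75.38) = 0.5403.
ζ = δ/√(4π² + δ²) = 0.5403/√(39.48 + 0.292) = 0.5403/6.306 = 0.08568.

0.0857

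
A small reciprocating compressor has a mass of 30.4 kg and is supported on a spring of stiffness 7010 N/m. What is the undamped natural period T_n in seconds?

0.414 s

ω_n = √(k/m) = √(7010/30.4) = √230.6 = 15.19 rad/s.
T_n = 2π/ω_n = 6.283/15.19 = 0.4138 s.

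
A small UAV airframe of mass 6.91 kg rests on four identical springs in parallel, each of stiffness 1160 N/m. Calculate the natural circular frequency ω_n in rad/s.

Parallel springs add: k_eq = 4 × 1160 = 4640 N/m.
ω_n = √(k_eq/m) = √(4640/6.91) = √671.5 = 25.91 rad/s.

25.9 rad/s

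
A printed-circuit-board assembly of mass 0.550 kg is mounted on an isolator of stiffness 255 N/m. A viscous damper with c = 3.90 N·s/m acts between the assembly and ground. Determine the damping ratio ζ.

0.165

ω_n = √(k/m) = √(255.0/0.550) = 21.53 rad/s.
Critical damping c_c = 2√(k·m) = 2√(255.0 × 0.550) = 23.69 N·s/m, so ζ = c/c_c = 3.90/23.69 = 0.1647.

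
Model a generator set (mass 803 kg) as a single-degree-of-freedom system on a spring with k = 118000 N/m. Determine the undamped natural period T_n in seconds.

ω_n = √(k/m) = √(118000/803) = √146.9 = 12.12 rad/s.
T_n = 2π/ω_n = 6.283/12.12 = 0.5183 s.

0.518 s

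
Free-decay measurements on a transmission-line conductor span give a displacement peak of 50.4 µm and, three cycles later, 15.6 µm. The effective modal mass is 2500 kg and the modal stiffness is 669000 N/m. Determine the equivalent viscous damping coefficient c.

Logarithmic decrement δ = (1/n)·ln(x₀/x_n) = (1/3)·ln(50.4/15.6) = (1/3)·ln(3.231) = 0.3909.
ζ = δ/√(4π² + δ²) = 0.3909/√(39.48 + 0.153) = 0.3909/6.295 = 0.06209.
c = ζ · 2√(km) = 0.06209 × 2√(669000 × 2500) = 0.06209 × 81790 = 5079 N·s/m.

5080 N·s/m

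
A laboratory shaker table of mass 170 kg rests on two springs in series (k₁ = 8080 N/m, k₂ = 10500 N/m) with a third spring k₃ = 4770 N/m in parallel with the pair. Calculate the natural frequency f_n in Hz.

1.18 Hz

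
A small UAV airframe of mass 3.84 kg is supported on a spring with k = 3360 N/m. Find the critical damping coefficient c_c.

c_c = 2√(k·m) = 2√(3360 × 3.84) = 2 × 113.6 = 227.2 N·s/m.

227 N·s/m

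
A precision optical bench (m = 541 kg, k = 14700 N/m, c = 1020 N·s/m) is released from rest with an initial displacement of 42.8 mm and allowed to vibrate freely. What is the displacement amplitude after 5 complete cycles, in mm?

0.133 mm

ζ = c/(2√(km)) = 1020/(2√(14700 × 541)) = 1020/5640 = 0.1808.
Logarithmic decrement δ = 2πζ/√(1 − ζ²) = 2π × 0.1808/√(1 − 0.0327) = 1.155.
After n cycles, x_n/x₀ = e^(−nδ), so x_5 = 42.8 × e^(−5 × 1.155) = 42.8 × 0.003099 = 0.1326 mm.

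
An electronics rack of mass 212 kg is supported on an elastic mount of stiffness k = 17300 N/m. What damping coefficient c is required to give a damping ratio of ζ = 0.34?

1300 N·s/m

c_c = 2√(k·m) = 2√(17300 × 212) = 3830 N·s/m.
c = ζ·c_c = 0.34 × 3830 = 1302 N·s/m.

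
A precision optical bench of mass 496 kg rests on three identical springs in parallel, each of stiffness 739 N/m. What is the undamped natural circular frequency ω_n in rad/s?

2.11 rad/s

Parallel springs add: k_eq = 3 × 739 = 2217 N/m.
ω_n = √(k_eq/m) = √(2217/496) = √4.470 = 2.114 rad/s.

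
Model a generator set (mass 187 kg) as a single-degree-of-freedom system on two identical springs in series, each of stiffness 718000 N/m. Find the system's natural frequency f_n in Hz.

6.97 Hz

Series springs: 1/k_eq = 2/718000, so k_eq = 718000/2 = 359000 N/m.
ω_n = √(k_eq/m) = √(359000/187) = √1920 = 43.82 rad/s.
f_n = ω_n/(2π) = 43.82/6.283 = 6.973 Hz.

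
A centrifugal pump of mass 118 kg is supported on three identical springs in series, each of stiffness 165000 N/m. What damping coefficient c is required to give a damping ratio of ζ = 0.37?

1890 N·s/m

Series springs: 1/k_eq = 3/165000, so k_eq = 165000/3 = 55000 N/m.
c_c = 2√(k_eq·m) = 2√(55000 × 118) = 5095 N·s/m.
c = ζ·c_c = 0.37 × 5095 = 1885 N·s/m.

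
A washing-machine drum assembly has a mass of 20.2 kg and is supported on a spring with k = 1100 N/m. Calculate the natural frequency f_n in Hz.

1.17 Hz

ω_n = √(k/m) = √(1100/20.2) = √54.46 = 7.379 rad/s.
f_n = ω_n/(2π) = 7.379/6.283 = 1.174 Hz.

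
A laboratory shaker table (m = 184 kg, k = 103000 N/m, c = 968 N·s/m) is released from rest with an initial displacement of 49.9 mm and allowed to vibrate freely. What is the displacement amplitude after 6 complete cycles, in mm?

ζ = c/(2√(km)) = 968/(2√(103000 × 184)) = 968/8707 = 0.1112.
Logarithmic decrement δ = 2πζ/√(1 − ζ²) = 2π × 0.1112/√(1 − 0.0124) = 0.7029.
After n cycles, x_n/x₀ = e^(−nδ), so x_6 = 49.9 × e^(−6 × 0.7029) = 49.9 × 0.01474 = 0.7353 mm.

0.735 mm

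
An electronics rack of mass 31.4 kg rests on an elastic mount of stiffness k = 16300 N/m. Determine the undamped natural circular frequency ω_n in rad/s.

22.8 rad/s

ω_n = √(k/m) = √(16300/31.4) = √519.1 = 22.78 rad/s.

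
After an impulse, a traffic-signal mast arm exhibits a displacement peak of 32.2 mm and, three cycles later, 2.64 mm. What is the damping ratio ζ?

Logarithmic decrement δ = (1/n)·ln(x₀/x_n) = (1/3)·ln(32.2/2.64) = (1/3)·ln(12.20) = 0.8337.
ζ = δ/√(4π² + δ²) = 0.8337/√(39.48 + 0.695) = 0.8337/6.338 = 0.1315.

0.132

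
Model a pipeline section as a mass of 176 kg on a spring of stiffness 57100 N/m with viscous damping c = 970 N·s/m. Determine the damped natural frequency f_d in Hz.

2.83 Hz

ω_n = √(k/m) = √(57100/176) = 18.01 rad/s.
Critical damping c_c = 2√(k·m) = 2√(57100 × 176) = 6340 N·s/m, so ζ = c/c_c = 970/6340 = 0.1530.
ω_d = ω_n√(1 − ζ²) = 18.01 × √(1 − 0.0234) = 17.80 rad/s.
f_d = ω_d/(2π) = 2.833 Hz.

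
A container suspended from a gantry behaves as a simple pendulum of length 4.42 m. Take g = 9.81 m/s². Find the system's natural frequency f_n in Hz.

0.237 Hz

For a simple pendulum ω_n = √(g/L) = √(9.81/4.42) = √2.219 = 1.490 rad/s.
f_n = ω_n/(2π) = 1.490/6.283 = 0.2371 Hz.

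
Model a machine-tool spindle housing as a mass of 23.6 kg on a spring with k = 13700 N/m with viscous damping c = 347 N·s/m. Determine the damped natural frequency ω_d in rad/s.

ω_n = √(k/m) = √(13700/23.6) = 24.09 rad/s.
Critical damping c_c = 2√(k·m) = 2√(13700 × 23.6) = 1137 N·s/m, so ζ = c/c_c = 347/1137 = 0.3051.
ω_d = ω_n√(1 − ζ²) = 24.09 × √(1 − 0.0931) = 22.94 rad/s.

22.9 rad/s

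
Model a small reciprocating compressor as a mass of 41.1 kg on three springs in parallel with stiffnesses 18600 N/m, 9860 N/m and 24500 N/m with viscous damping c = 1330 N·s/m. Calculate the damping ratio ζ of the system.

0.451

Parallel springs add: k_eq = 18600 + 9860 + 24500 = 52960 N/m.
ω_n = √(k_eq/m) = √(52960/41.1) = 35.90 rad/s.
Critical damping c_c = 2√(k_eq·m) = 2√(52960 × 41.1) = 2951 N·s/m, so ζ = c/c_c = 1330/2951 = 0.4507.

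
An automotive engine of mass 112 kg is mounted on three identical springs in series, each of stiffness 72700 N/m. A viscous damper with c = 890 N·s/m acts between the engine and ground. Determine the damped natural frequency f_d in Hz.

2.25 Hz

Series springs: 1/k_eq = 3/72700, so k_eq = 72700/3 = 24230 N/m.
ω_n = √(k_eq/m) = √(24230/112) = 14.71 rad/s.
Critical damping c_c = 2√(k_eq·m) = 2√(24230 × 112) = 3295 N·s/m, so ζ = c/c_c = 890/3295 = 0.2701.
ω_d = ω_n√(1 − ζ²) = 14.71 × √(1 − 0.0730) = 14.16 rad/s.
f_d = ω_d/(2π) = 2.254 Hz.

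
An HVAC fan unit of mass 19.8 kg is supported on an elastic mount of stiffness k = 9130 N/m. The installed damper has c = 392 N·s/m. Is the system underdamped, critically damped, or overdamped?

c_c = 2√(k·m) = 850.4 N·s/m; ζ = c/c_c = 392/850.4 = 0.461.
Since ζ < 1 the system is underdamped.

underdamped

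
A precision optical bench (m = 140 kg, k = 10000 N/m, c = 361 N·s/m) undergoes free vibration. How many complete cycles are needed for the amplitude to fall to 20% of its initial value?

ζ = c/(2√(km)) = 361/(2√(10000 × 140)) = 361/2366 = 0.1526.
Logarithmic decrement δ = 2πζ/√(1 − ζ²) = 2π × 0.1526/√(1 − 0.0233) = 0.9699.
x_n/x₀ = e^(−nδ) ≤ 0.2; take ln: n ≥ ln(1/0.2)/δ = 1.609/0.9699 = 1.659.
So 2 complete cycles are required.

2 cycles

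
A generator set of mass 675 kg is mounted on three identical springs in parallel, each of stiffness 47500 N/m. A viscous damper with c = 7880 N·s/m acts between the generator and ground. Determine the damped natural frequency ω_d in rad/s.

Parallel springs add: k_eq = 3 × 47500 = 142500 N/m.
ω_n = √(k_eq/m) = √(142500/675) = 14.53 rad/s.
Critical damping c_c = 2√(k_eq·m) = 2√(142500 × 675) = 19620 N·s/m, so ζ = c/c_c = 7880/19620 = 0.4017.
ω_d = ω_n√(1 − ζ²) = 14.53 × √(1 − 0.161) = 13.31 rad/s.

13.3 rad/s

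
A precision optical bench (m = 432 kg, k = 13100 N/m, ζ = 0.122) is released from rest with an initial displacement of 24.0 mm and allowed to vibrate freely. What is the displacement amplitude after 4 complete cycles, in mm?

1.09 mm

Logarithmic decrement δ = 2πζ/√(1 − ζ²) = 2π × 0.1220/√(1 − 0.0149) = 0.7723.
After n cycles, x_n/x₀ = e^(−nδ), so x_4 = 24.0 × e^(−4 × 0.7723) = 24.0 × 0.04554 = 1.093 mm.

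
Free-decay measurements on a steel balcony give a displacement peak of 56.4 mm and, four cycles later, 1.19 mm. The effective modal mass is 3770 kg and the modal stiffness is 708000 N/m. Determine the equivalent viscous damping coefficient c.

15700 N·s/m

Logarithmic decrement δ = (1/n)·ln(x₀/x_n) = (1/4)·ln(56.4/1.19) = (1/4)·ln(47.39) = 0.9646.
ζ = δ/√(4π² + δ²) = 0.9646/√(39.48 + 0.931) = 0.9646/6.357 = 0.1517.
c = ζ · 2√(km) = 0.1517 × 2√(708000 × 3770) = 0.1517 × 103300 = 15680 N·s/m.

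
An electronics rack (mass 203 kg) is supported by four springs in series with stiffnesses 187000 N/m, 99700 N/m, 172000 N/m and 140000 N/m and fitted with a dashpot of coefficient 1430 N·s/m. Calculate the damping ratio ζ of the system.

0.267

Series springs: 1/k_eq = 1/187000 + 1/99700 + 1/172000 + 1/140000 = 2.833×10^-5, so k_eq = 35290 N/m.
ω_n = √(k_eq/m) = √(35290/203) = 13.19 rad/s.
Critical damping c_c = 2√(k_eq·m) = 2√(35290 × 203) = 5353 N·s/m, so ζ = c/c_c = 1430/5353 = 0.2671.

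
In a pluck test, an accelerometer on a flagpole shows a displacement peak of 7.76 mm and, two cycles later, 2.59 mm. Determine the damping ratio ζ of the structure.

Logarithmic decrement δ = (1/n)·ln(x₀/x_n) = (1/2)·ln(7.76/2.59) = (1/2)·ln(2.996) = 0.5487.
ζ = δ/√(4π² + δ²) = 0.5487/√(39.48 + 0.301) = 0.5487/6.307 = 0.08699.

0.0870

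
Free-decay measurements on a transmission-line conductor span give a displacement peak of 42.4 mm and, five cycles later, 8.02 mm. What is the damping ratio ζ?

Logarithmic decrement δ = (1/n)·ln(x₀/x_n) = (1/5)·ln(42.4/8.02) = (1/5)·ln(5.287) = 0.3330.
ζ = δ/√(4π² + δ²) = 0.3330/√(39.48 + 0.111) = 0.3330/6.292 = 0.05293.

0.0529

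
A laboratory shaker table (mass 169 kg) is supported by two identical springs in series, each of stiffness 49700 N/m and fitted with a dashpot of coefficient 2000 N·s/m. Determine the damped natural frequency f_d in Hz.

Series springs: 1/k_eq = 2/49700, so k_eq = 49700/2 = 24850 N/m.
ω_n = √(k_eq/m) = √(24850/169) = 12.13 rad/s.
Critical damping c_c = 2√(k_eq·m) = 2√(24850 × 169) = 4099 N·s/m, so ζ = c/c_c = 2000/4099 = 0.4880.
ω_d = ω_n√(1 − ζ²) = 12.13 × √(1 − 0.238) = 10.58 rad/s.
f_d = ω_d/(2π) = 1.685 Hz.

1.68 Hz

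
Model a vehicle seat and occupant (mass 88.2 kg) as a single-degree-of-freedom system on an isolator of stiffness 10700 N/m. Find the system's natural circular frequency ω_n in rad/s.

11.0 rad/s

ω_n = √(k/m) = √(10700/88.2) = √121.3 = 11.01 rad/s.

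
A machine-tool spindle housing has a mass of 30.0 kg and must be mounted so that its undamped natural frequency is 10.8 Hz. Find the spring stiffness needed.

ω_n = 2πf_n = 2π × 10.8 = 67.86 rad/s.
k = m·ω_n² = 30.0 × 67.86² = 30.0 × 4605 = 138100 N/m.

138000 N/m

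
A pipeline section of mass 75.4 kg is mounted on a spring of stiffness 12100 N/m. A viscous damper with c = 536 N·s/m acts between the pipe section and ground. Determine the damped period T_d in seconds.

0.517 s

ω_n = √(k/m) = √(12100/75.4) = 12.67 rad/s.
Critical damping c_c = 2√(k·m) = 2√(12100 × 75.4) = 1910 N·s/m, so ζ = c/c_c = 536/1910 = 0.2806.
ω_d = ω_n√(1 − ζ²) = 12.67 × √(1 − 0.0787) = 12.16 rad/s.
T_d = 2π/ω_d = 0.5167 s.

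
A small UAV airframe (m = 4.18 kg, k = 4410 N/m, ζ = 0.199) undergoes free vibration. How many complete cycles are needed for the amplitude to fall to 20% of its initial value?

Logarithmic decrement δ = 2πζ/√(1 − ζ²) = 2π × 0.1990/√(1 − 0.0396) = 1.276.
x_n/x₀ = e^(−nδ) ≤ 0.2; take ln: n ≥ ln(1/0.2)/δ = 1.609/1.276 = 1.261.
So 2 complete cycles are required.

2 cycles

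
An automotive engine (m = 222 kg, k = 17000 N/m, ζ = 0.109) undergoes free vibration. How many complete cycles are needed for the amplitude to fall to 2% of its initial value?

6 cycles

Logarithmic decrement δ = 2πζ/√(1 − ζ²) = 2π × 0.1090/√(1 − 0.0119) = 0.6890.
x_n/x₀ = e^(−nδ) ≤ 0.02; take ln: n ≥ ln(1/0.02)/δ = 3.912/0.6890 = 5.678.
So 6 complete cycles are required.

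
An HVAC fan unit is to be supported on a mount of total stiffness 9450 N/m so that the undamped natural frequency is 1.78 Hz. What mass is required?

ω_n = 2πf_n = 2π × 1.78 = 11.18 rad/s.
m = k/ω_n² = 9450/11.18² = 9450/125.1 = 75.55 kg.

75.5 kg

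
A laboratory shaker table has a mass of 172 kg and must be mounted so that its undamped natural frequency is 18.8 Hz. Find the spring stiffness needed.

2400000 N/m

ω_n = 2πf_n = 2π × 18.8 = 118.1 rad/s.
k = m·ω_n² = 172 × 118.1² = 172 × 13950 = 2400000 N/m.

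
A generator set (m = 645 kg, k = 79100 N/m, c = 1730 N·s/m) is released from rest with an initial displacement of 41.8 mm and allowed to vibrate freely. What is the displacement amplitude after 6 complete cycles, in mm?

0.420 mm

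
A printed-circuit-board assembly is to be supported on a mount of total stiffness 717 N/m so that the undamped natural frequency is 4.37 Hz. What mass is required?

0.951 kg

ω_n = 2πf_n = 2π × 4.37 = 27.46 rad/s.
m = k/ω_n² = 717/27.46² = 717/753.9 = 0.9510 kg.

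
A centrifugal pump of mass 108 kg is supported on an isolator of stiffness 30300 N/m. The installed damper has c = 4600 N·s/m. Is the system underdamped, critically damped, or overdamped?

overdamped

c_c = 2√(k·m) = 3618 N·s/m; ζ = c/c_c = 4600/3618 = 1.27.
Since ζ > 1 the system is overdamped.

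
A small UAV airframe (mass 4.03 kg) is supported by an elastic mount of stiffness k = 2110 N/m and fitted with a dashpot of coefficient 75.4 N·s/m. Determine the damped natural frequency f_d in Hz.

3.32 Hz

ω_n = √(k/m) = √(2110/4.03) = 22.88 rad/s.
Critical damping c_c = 2√(k·m) = 2√(2110 × 4.03) = 184.4 N·s/m, so ζ = c/c_c = 75.4/184.4 = 0.4088.
ω_d = ω_n√(1 − ζ²) = 22.88 × √(1 − 0.167) = 20.88 rad/s.
f_d = ω_d/(2π) = 3.323 Hz.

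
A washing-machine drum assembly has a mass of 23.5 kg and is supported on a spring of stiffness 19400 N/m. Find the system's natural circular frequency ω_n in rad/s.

28.7 rad/s

ω_n = √(k/m) = √(19400/23.5) = √825.5 = 28.73 rad/s.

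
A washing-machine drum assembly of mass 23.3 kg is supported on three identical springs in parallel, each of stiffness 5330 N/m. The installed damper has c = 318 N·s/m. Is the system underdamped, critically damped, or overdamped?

underdamped

Parallel springs add: k_eq = 3 × 5330 = 15990 N/m.
c_c = 2√(k_eq·m) = 1221 N·s/m; ζ = c/c_c = 318/1221 = 0.260.
Since ζ < 1 the system is underdamped.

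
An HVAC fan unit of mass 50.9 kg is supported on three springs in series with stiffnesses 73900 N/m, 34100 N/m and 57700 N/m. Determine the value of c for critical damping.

Series springs: 1/k_eq = 1/73900 + 1/34100 + 1/57700 = 6.019×10^-5, so k_eq = 16610 N/m.
c_c = 2√(k_eq·m) = 2√(16610 × 50.9) = 2 × 919.6 = 1839 N·s/m.

1840 N·s/m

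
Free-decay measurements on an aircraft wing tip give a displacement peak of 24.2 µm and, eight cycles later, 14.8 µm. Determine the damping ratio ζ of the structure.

0.00978

Logarithmic decrement δ = (1/n)·ln(x₀/x_n) = (1/8)·ln(24.2/14.8) = (1/8)·ln(1.635) = 0.06147.
ζ = δ/√(4π² + δ²) = 0.06147/√(39.48 + 0.00378) = 0.06147/6.283 = 0.009782.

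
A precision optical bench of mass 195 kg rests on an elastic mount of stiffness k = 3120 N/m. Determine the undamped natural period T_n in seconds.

1.57 s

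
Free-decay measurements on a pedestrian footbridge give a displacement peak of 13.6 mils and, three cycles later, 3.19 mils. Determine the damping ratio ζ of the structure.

Logarithmic decrement δ = (1/n)·ln(x₀/x_n) = (1/3)·ln(13.6/3.19) = (1/3)·ln(4.263) = 0.4833.
ζ = δ/√(4π² + δ²) = 0.4833/√(39.48 + 0.234) = 0.4833/6.302 = 0.07670.

0.0767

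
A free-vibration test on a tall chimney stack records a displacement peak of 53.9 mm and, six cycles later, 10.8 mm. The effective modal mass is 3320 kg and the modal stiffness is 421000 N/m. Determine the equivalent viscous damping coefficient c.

3190 N·s/m

Logarithmic decrement δ = (1/n)·ln(x₀/x_n) = (1/6)·ln(53.9/10.8) = (1/6)·ln(4.991) = 0.2679.
ζ = δ/√(4π² + δ²) = 0.2679/√(39.48 + 0.0718) = 0.2679/6.289 = 0.04260.
c = ζ · 2√(km) = 0.04260 × 2√(421000 × 3320) = 0.04260 × 74770 = 3186 N·s/m.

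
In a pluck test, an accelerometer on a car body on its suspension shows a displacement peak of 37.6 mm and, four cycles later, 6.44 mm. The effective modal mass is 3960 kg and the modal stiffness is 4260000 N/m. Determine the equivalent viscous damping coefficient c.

18200 N·s/m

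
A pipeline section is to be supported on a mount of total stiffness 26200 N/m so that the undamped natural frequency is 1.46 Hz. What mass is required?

ω_n = 2πf_n = 2π × 1.46 = 9.173 rad/s.
m = k/ω_n² = 26200/9.173² = 26200/84.15 = 311.3 kg.

311 kg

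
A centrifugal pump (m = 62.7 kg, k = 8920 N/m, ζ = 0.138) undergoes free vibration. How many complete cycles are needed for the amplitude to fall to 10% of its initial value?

Logarithmic decrement δ = 2πζ/√(1 − ζ²) = 2π × 0.1380/√(1 − 0.0190) = 0.8755.
x_n/x₀ = e^(−nδ) ≤ 0.1; take ln: n ≥ ln(1/0.1)/δ = 2.303/0.8755 = 2.630.
So 3 complete cycles are required.

3 cycles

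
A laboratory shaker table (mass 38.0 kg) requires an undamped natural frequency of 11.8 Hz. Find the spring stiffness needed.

ω_n = 2πf_n = 2π × 11.8 = 74.14 rad/s.
k = m·ω_n² = 38.0 × 74.14² = 38.0 × 5497 = 208900 N/m.

209000 N/m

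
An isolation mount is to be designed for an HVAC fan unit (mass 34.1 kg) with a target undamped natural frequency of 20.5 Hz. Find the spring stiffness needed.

566000 N/m

ω_n = 2πf_n = 2π × 20.5 = 128.8 rad/s.
k = m·ω_n² = 34.1 × 128.8² = 34.1 × 16590 = 565700 N/m.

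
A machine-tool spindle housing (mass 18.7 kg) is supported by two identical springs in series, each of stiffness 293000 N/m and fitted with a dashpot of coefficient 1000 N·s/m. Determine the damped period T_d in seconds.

0.0745 s

Series springs: 1/k_eq = 2/293000, so k_eq = 293000/2 = 146500 N/m.
ω_n = √(k_eq/m) = √(146500/18.7) = 88.51 rad/s.
Critical damping c_c = 2√(k_eq·m) = 2√(146500 × 18.7) = 3310 N·s/m, so ζ = c/c_c = 1000/3310 = 0.3021.
ω_d = ω_n√(1 − ζ²) = 88.51 × √(1 − 0.0913) = 84.38 rad/s.
T_d = 2π/ω_d = 0.07447 s.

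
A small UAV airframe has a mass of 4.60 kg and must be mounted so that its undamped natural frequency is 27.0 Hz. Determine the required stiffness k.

ω_n = 2πf_n = 2π × 27.0 = 169.6 rad/s.
k = m·ω_n² = 4.60 × 169.6² = 4.60 × 28780 = 132400 N/m.

132000 N/m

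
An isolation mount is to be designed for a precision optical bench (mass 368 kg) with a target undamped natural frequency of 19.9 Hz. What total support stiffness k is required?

5750000 N/m

ω_n = 2πf_n = 2π × 19.9 = 125.0 rad/s.
k = m·ω_n² = 368 × 125.0² = 368 × 15630 = 5753000 N/m.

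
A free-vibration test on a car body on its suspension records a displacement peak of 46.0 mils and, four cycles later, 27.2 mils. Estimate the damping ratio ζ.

0.0209

Logarithmic decrement δ = (1/n)·ln(x₀/x_n) = (1/4)·ln(46.0/27.2) = (1/4)·ln(1.691) = 0.1314.
ζ = δ/√(4π² + δ²) = 0.1314/√(39.48 + 0.0173) = 0.1314/6.285 = 0.02090.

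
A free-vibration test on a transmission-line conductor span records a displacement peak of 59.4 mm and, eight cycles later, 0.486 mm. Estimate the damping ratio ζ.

Logarithmic decrement δ = (1/n)·ln(x₀/x_n) = (1/8)·ln(59.4/0.486) = (1/8)·ln(122.2) = 0.6007.
ζ = δ/√(4π² + δ²) = 0.6007/√(39.48 + 0.361) = 0.6007/6.312 = 0.09518.

0.0952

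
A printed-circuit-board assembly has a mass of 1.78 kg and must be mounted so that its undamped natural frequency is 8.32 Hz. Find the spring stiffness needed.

4860 N/m

ω_n = 2πf_n = 2π × 8.32 = 52.28 rad/s.
k = m·ω_n² = 1.78 × 52.28² = 1.78 × 2733 = 4864 N/m.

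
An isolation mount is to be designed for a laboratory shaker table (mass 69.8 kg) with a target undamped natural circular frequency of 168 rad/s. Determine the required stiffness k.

1970000 N/m

k = m·ω_n² = 69.8 × 168.0² = 69.8 × 28220 = 1970000 N/m.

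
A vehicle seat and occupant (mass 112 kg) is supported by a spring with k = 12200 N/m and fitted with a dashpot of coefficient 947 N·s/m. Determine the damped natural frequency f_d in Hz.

ω_n = √(k/m) = √(12200/112) = 10.44 rad/s.
Critical damping c_c = 2√(k·m) = 2√(12200 × 112) = 2338 N·s/m, so ζ = c/c_c = 947/2338 = 0.4051.
ω_d = ω_n√(1 − ζ²) = 10.44 × √(1 − 0.164) = 9.542 rad/s.
f_d = ω_d/(2π) = 1.519 Hz.

1.52 Hz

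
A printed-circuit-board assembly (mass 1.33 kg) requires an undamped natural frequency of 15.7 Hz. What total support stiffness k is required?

ω_n = 2πf_n = 2π × 15.7 = 98.65 rad/s.
k = m·ω_n² = 1.33 × 98.65² = 1.33 × 9731 = 12940 N/m.

12900 N/m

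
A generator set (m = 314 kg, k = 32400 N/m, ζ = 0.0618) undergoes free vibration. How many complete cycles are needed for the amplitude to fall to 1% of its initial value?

Logarithmic decrement δ = 2πζ/√(1 − ζ²) = 2π × 0.06180/√(1 − 0.00382) = 0.3890.
x_n/x₀ = e^(−nδ) ≤ 0.01; take ln: n ≥ ln(1/0.01)/δ = 4.605/0.3890 = 11.84.
So 12 complete cycles are required.

12 cycles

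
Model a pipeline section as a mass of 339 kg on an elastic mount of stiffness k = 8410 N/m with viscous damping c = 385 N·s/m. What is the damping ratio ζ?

0.114

ω_n = √(k/m) = √(8410/339) = 4.981 rad/s.
Critical damping c_c = 2√(k·m) = 2√(8410 × 339) = 3377 N·s/m, so ζ = c/c_c = 385/3377 = 0.1140.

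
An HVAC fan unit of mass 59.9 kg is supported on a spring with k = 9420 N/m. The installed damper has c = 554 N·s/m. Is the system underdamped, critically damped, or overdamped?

c_c = 2√(k·m) = 1502 N·s/m; ζ = c/c_c = 554/1502 = 0.369.
Since ζ < 1 the system is underdamped.

underdamped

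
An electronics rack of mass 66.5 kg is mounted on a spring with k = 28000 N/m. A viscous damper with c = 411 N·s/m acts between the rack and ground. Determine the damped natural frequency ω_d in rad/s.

ω_n = √(k/m) = √(28000/66.5) = 20.52 rad/s.
Critical damping c_c = 2√(k·m) = 2√(28000 × 66.5) = 2729 N·s/m, so ζ = c/c_c = 411/2729 = 0.1506.
ω_d = ω_n√(1 − ζ²) = 20.52 × √(1 − 0.0227) = 20.29 rad/s.

20.3 rad/s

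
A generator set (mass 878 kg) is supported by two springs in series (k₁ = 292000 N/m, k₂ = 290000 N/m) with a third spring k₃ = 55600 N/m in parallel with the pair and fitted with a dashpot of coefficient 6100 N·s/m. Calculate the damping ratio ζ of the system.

Series pair: k_s = k₁k₂/(k₁+k₂) = (292000)(290000)/(292000 + 290000) = 145500 N/m. In parallel with k₃: k_eq = 145500 + 55600 = 201100 N/m.
ω_n = √(k_eq/m) = √(201100/878) = 15.13 rad/s.
Critical damping c_c = 2√(k_eq·m) = 2√(201100 × 878) = 26580 N·s/m, so ζ = c/c_c = 6100/26580 = 0.2295.

0.230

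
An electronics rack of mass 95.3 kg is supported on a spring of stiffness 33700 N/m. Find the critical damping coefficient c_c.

c_c = 2√(k·m) = 2√(33700 × 95.3) = 2 × 1792 = 3584 N·s/m.

3580 N·s/m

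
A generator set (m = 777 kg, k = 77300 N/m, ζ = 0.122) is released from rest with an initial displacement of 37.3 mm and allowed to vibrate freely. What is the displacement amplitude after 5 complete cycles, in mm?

Logarithmic decrement δ = 2πζ/√(1 − ζ²) = 2π × 0.1220/√(1 − 0.0149) = 0.7723.
After n cycles, x_n/x₀ = e^(−nδ), so x_5 = 37.3 × e^(−5 × 0.7723) = 37.3 × 0.02103 = 0.7846 mm.

0.785 mm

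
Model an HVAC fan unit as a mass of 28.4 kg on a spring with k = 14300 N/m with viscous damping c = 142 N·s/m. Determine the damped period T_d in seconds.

0.282 s

ω_n = √(k/m) = √(14300/28.4) = 22.44 rad/s.
Critical damping c_c = 2√(k·m) = 2√(14300 × 28.4) = 1275 N·s/m, so ζ = c/c_c = 142/1275 = 0.1114.
ω_d = ω_n√(1 − ζ²) = 22.44 × √(1 − 0.0124) = 22.30 rad/s.
T_d = 2π/ω_d = 0.2818 s.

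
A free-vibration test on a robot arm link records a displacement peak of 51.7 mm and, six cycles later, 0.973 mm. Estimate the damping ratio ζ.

Logarithmic decrement δ = (1/n)·ln(x₀/x_n) = (1/6)·ln(51.7/0.973) = (1/6)·ln(53.13) = 0.6621.
ζ = δ/√(4π² + δ²) = 0.6621/√(39.48 + 0.438) = 0.6621/6.318 = 0.1048.

0.105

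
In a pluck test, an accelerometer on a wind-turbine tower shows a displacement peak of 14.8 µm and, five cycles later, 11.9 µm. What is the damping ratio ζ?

0.00694

Logarithmic decrement δ = (1/n)·ln(x₀/x_n) = (1/5)·ln(14.8/11.9) = (1/5)·ln(1.244) = 0.04362.
ζ = δ/√(4π² + δ²) = 0.04362/√(39.48 + 0.00190) = 0.04362/6.283 = 0.006942.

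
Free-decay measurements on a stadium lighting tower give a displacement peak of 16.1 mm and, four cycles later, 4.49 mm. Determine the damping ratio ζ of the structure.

0.0507

Logarithmic decrement δ = (1/n)·ln(x₀/x_n) = (1/4)·ln(16.1/4.49) = (1/4)·ln(3.586) = 0.3192.
ζ = δ/√(4π² + δ²) = 0.3192/√(39.48 + 0.102) = 0.3192/6.291 = 0.05074.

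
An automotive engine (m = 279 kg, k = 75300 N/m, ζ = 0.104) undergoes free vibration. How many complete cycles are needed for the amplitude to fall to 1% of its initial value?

8 cycles

Logarithmic decrement δ = 2πζ/√(1 − ζ²) = 2π × 0.1040/√(1 − 0.0108) = 0.6570.
x_n/x₀ = e^(−nδ) ≤ 0.01; take ln: n ≥ ln(1/0.01)/δ = 4.605/0.6570 = 7.009.
So 8 complete cycles are required.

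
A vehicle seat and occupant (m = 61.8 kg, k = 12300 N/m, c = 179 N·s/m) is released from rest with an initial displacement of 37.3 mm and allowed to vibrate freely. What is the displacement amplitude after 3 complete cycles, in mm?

5.33 mm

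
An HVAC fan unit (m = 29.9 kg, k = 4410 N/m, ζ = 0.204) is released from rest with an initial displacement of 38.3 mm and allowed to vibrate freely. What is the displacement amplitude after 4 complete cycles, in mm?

Logarithmic decrement δ = 2πζ/√(1 − ζ²) = 2π × 0.2040/√(1 − 0.0416) = 1.309.
After n cycles, x_n/x₀ = e^(−nδ), so x_4 = 38.3 × e^(−4 × 1.309) = 38.3 × 0.005315 = 0.2036 mm.

0.204 mm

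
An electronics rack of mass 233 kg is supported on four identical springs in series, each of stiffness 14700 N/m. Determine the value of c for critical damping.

1850 N·s/m

Series springs: 1/k_eq = 4/14700, so k_eq = 14700/4 = 3675 N/m.
c_c = 2√(k_eq·m) = 2√(3675 × 233) = 2 × 925.4 = 1851 N·s/m.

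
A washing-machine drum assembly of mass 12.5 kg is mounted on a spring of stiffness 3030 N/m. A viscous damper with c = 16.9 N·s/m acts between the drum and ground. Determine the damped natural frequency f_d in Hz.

ω_n = √(k/m) = √(3030/12.5) = 15.57 rad/s.
Critical damping c_c = 2√(k·m) = 2√(3030 × 12.5) = 389.2 N·s/m, so ζ = c/c_c = 16.9/389.2 = 0.04342.
ω_d = ω_n√(1 − ζ²) = 15.57 × √(1 − 0.00189) = 15.55 rad/s.
f_d = ω_d/(2π) = 2.476 Hz.

2.48 Hz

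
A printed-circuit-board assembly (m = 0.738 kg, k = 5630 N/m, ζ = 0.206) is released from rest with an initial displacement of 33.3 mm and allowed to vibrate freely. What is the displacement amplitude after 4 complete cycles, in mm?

Logarithmic decrement δ = 2πζ/√(1 − ζ²) = 2π × 0.2060/√(1 − 0.0424) = 1.323.
After n cycles, x_n/x₀ = e^(−nδ), so x_4 = 33.3 × e^(−4 × 1.323) = 33.3 × 0.005038 = 0.1678 mm.

0.168 mm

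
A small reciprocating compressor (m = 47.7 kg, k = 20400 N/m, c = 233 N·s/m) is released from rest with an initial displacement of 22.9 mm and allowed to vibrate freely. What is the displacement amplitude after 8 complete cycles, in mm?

0.0580 mm

ζ = c/(2√(km)) = 233/(2√(20400 × 47.7)) = 233/1973 = 0.1181.
Logarithmic decrement δ = 2πζ/√(1 − ζ²) = 2π × 0.1181/√(1 − 0.0139) = 0.7473.
After n cycles, x_n/x₀ = e^(−nδ), so x_8 = 22.9 × e^(−8 × 0.7473) = 22.9 × 0.002533 = 0.05801 mm.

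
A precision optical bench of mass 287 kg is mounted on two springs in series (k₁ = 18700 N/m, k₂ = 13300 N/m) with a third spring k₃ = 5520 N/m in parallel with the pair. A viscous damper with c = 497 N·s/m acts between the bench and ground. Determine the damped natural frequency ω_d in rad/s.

6.75 rad/s

Series pair: k_s = k₁k₂/(k₁+k₂) = (18700)(13300)/(18700 + 13300) = 7772 N/m. In parallel with k₃: k_eq = 7772 + 5520 = 13290 N/m.
ω_n = √(k_eq/m) = √(13290/287) = 6.805 rad/s.
Critical damping c_c = 2√(k_eq·m) = 2√(13290 × 287) = 3906 N·s/m, so ζ = c/c_c = 497/3906 = 0.1272.
ω_d = ω_n√(1 − ζ²) = 6.805 × √(1 − 0.0162) = 6.750 rad/s.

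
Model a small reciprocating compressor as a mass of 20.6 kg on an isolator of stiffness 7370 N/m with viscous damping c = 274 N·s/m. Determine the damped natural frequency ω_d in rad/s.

17.7 rad/s

ω_n = √(k/m) = √(7370/20.6) = 18.91 rad/s.
Critical damping c_c = 2√(k·m) = 2√(7370 × 20.6) = 779.3 N·s/m, so ζ = c/c_c = 274/779.3 = 0.3516.
ω_d = ω_n√(1 − ζ²) = 18.91 × √(1 − 0.124) = 17.71 rad/s.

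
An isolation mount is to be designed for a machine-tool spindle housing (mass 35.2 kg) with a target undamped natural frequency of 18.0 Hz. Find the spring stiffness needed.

ω_n = 2πf_n = 2π × 18.0 = 113.1 rad/s.
k = m·ω_n² = 35.2 × 113.1² = 35.2 × 12790 = 450200 N/m.

450000 N/m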